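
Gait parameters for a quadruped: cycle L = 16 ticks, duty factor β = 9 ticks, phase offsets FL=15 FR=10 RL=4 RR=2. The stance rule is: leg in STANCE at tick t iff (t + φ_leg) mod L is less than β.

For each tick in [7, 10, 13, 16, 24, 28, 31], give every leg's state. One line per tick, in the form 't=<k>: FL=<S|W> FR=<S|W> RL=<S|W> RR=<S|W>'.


t=7: phase=(6,1,11,9) vs β=9 → FL=S FR=S RL=W RR=W
t=10: phase=(9,4,14,12) vs β=9 → FL=W FR=S RL=W RR=W
t=13: phase=(12,7,1,15) vs β=9 → FL=W FR=S RL=S RR=W
t=16: phase=(15,10,4,2) vs β=9 → FL=W FR=W RL=S RR=S
t=24: phase=(7,2,12,10) vs β=9 → FL=S FR=S RL=W RR=W
t=28: phase=(11,6,0,14) vs β=9 → FL=W FR=S RL=S RR=W
t=31: phase=(14,9,3,1) vs β=9 → FL=W FR=W RL=S RR=S

t=7: FL=S FR=S RL=W RR=W
t=10: FL=W FR=S RL=W RR=W
t=13: FL=W FR=S RL=S RR=W
t=16: FL=W FR=W RL=S RR=S
t=24: FL=S FR=S RL=W RR=W
t=28: FL=W FR=S RL=S RR=W
t=31: FL=W FR=W RL=S RR=S


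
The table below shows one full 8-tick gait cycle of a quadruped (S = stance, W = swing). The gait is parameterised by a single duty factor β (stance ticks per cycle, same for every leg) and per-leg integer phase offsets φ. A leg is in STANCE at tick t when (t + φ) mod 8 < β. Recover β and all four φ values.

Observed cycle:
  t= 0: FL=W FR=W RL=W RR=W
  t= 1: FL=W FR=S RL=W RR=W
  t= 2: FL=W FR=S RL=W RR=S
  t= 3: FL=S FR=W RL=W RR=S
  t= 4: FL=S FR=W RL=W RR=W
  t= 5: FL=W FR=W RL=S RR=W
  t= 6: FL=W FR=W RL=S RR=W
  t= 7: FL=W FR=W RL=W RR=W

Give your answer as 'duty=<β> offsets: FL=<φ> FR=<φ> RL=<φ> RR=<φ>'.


duty=2 offsets: FL=5 FR=7 RL=3 RR=6

duty β = stance ticks per leg = 2
FL: stance ticks = 2; W→S at t=3 → φ=5
FR: stance ticks = 2; W→S at t=1 → φ=7
RL: stance ticks = 2; W→S at t=5 → φ=3
RR: stance ticks = 2; W→S at t=2 → φ=6


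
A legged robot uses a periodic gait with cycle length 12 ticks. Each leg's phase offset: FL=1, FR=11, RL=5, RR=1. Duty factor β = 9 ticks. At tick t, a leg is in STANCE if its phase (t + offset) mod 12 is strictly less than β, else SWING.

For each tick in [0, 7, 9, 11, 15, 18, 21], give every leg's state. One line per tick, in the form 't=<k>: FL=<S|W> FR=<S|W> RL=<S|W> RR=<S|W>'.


t=0: FL=S FR=W RL=S RR=S
t=7: FL=S FR=S RL=S RR=S
t=9: FL=W FR=S RL=S RR=W
t=11: FL=S FR=W RL=S RR=S
t=15: FL=S FR=S RL=S RR=S
t=18: FL=S FR=S RL=W RR=S
t=21: FL=W FR=S RL=S RR=W

t=0: phase=(1,11,5,1) vs β=9 → FL=S FR=W RL=S RR=S
t=7: phase=(8,6,0,8) vs β=9 → FL=S FR=S RL=S RR=S
t=9: phase=(10,8,2,10) vs β=9 → FL=W FR=S RL=S RR=W
t=11: phase=(0,10,4,0) vs β=9 → FL=S FR=W RL=S RR=S
t=15: phase=(4,2,8,4) vs β=9 → FL=S FR=S RL=S RR=S
t=18: phase=(7,5,11,7) vs β=9 → FL=S FR=S RL=W RR=S
t=21: phase=(10,8,2,10) vs β=9 → FL=W FR=S RL=S RR=W


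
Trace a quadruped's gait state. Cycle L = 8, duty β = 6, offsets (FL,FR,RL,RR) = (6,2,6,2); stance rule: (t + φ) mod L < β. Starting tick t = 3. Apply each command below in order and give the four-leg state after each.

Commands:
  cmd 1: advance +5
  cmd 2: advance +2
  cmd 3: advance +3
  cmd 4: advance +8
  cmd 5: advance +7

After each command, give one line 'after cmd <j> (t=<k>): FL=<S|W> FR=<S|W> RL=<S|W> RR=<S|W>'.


start t=3: FL=S FR=S RL=S RR=S
cmd 1: advance +5 → t=8, phase=(6,2,6,2) → FL=W FR=S RL=W RR=S
cmd 2: advance +2 → t=10, phase=(0,4,0,4) → FL=S FR=S RL=S RR=S
cmd 3: advance +3 → t=13, phase=(3,7,3,7) → FL=S FR=W RL=S RR=W
cmd 4: advance +8 → t=21, phase=(3,7,3,7) → FL=S FR=W RL=S RR=W
cmd 5: advance +7 → t=28, phase=(2,6,2,6) → FL=S FR=W RL=S RR=W

after cmd 1 (t=8): FL=W FR=S RL=W RR=S
after cmd 2 (t=10): FL=S FR=S RL=S RR=S
after cmd 3 (t=13): FL=S FR=W RL=S RR=W
after cmd 4 (t=21): FL=S FR=W RL=S RR=W
after cmd 5 (t=28): FL=S FR=W RL=S RR=W


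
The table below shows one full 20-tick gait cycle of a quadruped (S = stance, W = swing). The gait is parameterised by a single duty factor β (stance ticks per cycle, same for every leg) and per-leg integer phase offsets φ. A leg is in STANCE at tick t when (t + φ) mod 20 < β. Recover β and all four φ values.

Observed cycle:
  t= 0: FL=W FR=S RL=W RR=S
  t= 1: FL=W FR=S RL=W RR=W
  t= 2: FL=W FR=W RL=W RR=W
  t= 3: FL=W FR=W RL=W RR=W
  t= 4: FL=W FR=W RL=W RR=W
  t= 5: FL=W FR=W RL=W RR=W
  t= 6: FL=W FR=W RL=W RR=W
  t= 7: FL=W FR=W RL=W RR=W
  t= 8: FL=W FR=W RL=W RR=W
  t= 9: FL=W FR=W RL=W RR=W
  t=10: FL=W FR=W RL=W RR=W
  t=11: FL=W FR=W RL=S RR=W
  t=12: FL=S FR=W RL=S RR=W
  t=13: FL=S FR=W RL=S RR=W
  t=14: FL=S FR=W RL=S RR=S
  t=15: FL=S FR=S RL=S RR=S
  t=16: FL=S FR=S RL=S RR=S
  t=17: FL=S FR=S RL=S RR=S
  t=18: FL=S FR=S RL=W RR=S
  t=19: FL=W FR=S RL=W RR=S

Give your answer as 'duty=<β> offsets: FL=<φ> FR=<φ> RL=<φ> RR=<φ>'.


duty=7 offsets: FL=8 FR=5 RL=9 RR=6

duty β = stance ticks per leg = 7
FL: stance ticks = 7; W→S at t=12 → φ=8
FR: stance ticks = 7; W→S at t=15 → φ=5
RL: stance ticks = 7; W→S at t=11 → φ=9
RR: stance ticks = 7; W→S at t=14 → φ=6


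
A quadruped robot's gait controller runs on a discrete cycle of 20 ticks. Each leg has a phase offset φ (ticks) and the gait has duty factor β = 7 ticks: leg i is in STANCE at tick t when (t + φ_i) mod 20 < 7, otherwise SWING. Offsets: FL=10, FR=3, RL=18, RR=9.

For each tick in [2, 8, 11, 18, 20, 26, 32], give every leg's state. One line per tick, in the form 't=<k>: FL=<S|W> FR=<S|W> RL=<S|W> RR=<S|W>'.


t=2: phase=(12,5,0,11) vs β=7 → FL=W FR=S RL=S RR=W
t=8: phase=(18,11,6,17) vs β=7 → FL=W FR=W RL=S RR=W
t=11: phase=(1,14,9,0) vs β=7 → FL=S FR=W RL=W RR=S
t=18: phase=(8,1,16,7) vs β=7 → FL=W FR=S RL=W RR=W
t=20: phase=(10,3,18,9) vs β=7 → FL=W FR=S RL=W RR=W
t=26: phase=(16,9,4,15) vs β=7 → FL=W FR=W RL=S RR=W
t=32: phase=(2,15,10,1) vs β=7 → FL=S FR=W RL=W RR=S

t=2: FL=W FR=S RL=S RR=W
t=8: FL=W FR=W RL=S RR=W
t=11: FL=S FR=W RL=W RR=S
t=18: FL=W FR=S RL=W RR=W
t=20: FL=W FR=S RL=W RR=W
t=26: FL=W FR=W RL=S RR=W
t=32: FL=S FR=W RL=W RR=S


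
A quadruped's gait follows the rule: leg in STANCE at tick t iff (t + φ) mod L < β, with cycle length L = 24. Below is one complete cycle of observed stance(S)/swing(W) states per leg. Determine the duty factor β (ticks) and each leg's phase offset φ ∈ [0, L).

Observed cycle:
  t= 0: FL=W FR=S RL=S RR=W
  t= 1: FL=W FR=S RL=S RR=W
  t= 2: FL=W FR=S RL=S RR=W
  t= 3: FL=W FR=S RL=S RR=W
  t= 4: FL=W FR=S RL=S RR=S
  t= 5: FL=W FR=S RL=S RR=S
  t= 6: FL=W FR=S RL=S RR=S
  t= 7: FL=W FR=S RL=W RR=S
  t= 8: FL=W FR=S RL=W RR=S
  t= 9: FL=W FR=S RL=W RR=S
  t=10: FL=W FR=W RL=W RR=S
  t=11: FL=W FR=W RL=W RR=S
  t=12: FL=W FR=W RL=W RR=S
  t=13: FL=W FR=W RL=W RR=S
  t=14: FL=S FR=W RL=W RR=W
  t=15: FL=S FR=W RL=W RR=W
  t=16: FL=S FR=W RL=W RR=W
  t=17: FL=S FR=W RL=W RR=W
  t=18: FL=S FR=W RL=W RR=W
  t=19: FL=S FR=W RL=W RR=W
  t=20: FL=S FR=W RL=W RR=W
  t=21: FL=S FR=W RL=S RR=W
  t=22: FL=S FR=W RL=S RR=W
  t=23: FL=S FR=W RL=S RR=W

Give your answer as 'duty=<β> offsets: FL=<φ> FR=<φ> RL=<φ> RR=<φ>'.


duty β = stance ticks per leg = 10
FL: stance ticks = 10; W→S at t=14 → φ=10
FR: stance ticks = 10; W→S at t=0 → φ=0
RL: stance ticks = 10; W→S at t=21 → φ=3
RR: stance ticks = 10; W→S at t=4 → φ=20

duty=10 offsets: FL=10 FR=0 RL=3 RR=20


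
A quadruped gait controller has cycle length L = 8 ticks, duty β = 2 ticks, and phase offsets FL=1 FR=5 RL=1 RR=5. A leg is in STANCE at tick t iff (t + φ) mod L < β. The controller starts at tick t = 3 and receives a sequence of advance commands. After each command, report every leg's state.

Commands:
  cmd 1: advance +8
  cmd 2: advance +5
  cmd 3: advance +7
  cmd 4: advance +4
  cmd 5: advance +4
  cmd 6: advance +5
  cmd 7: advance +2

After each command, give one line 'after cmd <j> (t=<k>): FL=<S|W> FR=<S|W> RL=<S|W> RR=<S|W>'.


start t=3: FL=W FR=S RL=W RR=S
cmd 1: advance +8 → t=11, phase=(4,0,4,0) → FL=W FR=S RL=W RR=S
cmd 2: advance +5 → t=16, phase=(1,5,1,5) → FL=S FR=W RL=S RR=W
cmd 3: advance +7 → t=23, phase=(0,4,0,4) → FL=S FR=W RL=S RR=W
cmd 4: advance +4 → t=27, phase=(4,0,4,0) → FL=W FR=S RL=W RR=S
cmd 5: advance +4 → t=31, phase=(0,4,0,4) → FL=S FR=W RL=S RR=W
cmd 6: advance +5 → t=36, phase=(5,1,5,1) → FL=W FR=S RL=W RR=S
cmd 7: advance +2 → t=38, phase=(7,3,7,3) → FL=W FR=W RL=W RR=W

after cmd 1 (t=11): FL=W FR=S RL=W RR=S
after cmd 2 (t=16): FL=S FR=W RL=S RR=W
after cmd 3 (t=23): FL=S FR=W RL=S RR=W
after cmd 4 (t=27): FL=W FR=S RL=W RR=S
after cmd 5 (t=31): FL=S FR=W RL=S RR=W
after cmd 6 (t=36): FL=W FR=S RL=W RR=S
after cmd 7 (t=38): FL=W FR=W RL=W RR=W


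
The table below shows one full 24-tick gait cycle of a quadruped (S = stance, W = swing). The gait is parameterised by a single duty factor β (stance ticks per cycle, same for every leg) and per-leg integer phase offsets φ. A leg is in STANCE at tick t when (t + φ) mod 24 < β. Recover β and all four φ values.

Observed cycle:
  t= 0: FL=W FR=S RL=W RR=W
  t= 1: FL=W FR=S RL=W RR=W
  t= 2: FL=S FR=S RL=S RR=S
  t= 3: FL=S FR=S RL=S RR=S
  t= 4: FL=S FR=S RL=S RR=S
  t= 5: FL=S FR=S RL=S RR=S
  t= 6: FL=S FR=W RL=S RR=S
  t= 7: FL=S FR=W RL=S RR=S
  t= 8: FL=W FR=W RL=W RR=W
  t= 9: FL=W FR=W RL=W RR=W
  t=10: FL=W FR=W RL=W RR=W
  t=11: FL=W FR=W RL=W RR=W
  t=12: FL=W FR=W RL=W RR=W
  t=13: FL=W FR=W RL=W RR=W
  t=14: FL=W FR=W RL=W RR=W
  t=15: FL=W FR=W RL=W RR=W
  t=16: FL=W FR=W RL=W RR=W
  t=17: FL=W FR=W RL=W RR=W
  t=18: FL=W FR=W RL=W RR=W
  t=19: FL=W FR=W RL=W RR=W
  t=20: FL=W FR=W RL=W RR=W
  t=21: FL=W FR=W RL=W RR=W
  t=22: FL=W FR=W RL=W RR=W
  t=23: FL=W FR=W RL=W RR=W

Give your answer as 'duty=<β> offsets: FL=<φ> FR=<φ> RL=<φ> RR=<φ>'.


duty=6 offsets: FL=22 FR=0 RL=22 RR=22

duty β = stance ticks per leg = 6
FL: stance ticks = 6; W→S at t=2 → φ=22
FR: stance ticks = 6; W→S at t=0 → φ=0
RL: stance ticks = 6; W→S at t=2 → φ=22
RR: stance ticks = 6; W→S at t=2 → φ=22


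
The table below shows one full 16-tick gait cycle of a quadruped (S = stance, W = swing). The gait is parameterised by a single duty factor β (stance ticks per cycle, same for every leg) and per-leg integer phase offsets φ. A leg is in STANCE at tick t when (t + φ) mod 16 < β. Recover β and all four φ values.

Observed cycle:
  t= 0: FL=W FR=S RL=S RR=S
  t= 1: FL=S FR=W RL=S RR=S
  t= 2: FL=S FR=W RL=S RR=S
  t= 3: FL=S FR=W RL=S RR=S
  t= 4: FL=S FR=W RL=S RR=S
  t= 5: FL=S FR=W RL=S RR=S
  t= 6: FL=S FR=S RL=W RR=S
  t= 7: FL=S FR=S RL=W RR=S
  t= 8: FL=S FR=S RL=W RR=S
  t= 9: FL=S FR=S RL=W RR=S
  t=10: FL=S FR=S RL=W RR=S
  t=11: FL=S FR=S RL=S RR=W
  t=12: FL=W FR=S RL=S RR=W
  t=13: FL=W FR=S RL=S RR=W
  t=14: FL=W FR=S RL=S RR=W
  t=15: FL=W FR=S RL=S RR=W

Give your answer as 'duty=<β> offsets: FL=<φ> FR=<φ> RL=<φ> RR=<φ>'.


duty β = stance ticks per leg = 11
FL: stance ticks = 11; W→S at t=1 → φ=15
FR: stance ticks = 11; W→S at t=6 → φ=10
RL: stance ticks = 11; W→S at t=11 → φ=5
RR: stance ticks = 11; W→S at t=0 → φ=0

duty=11 offsets: FL=15 FR=10 RL=5 RR=0


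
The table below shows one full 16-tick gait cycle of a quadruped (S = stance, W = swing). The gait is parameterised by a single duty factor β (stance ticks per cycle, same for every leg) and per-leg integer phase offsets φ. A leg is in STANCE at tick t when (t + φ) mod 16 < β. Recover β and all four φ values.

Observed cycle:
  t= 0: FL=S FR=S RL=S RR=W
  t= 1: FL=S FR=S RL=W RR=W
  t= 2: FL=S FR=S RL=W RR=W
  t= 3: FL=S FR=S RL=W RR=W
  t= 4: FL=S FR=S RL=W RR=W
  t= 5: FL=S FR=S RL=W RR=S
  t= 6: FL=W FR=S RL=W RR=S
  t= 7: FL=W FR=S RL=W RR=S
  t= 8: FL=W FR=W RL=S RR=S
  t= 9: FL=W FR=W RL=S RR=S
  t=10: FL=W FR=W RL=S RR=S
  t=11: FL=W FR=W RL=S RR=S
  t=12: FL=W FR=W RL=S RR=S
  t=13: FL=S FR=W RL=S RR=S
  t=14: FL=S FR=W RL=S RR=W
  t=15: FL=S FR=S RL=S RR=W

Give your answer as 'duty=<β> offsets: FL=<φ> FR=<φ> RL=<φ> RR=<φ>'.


duty β = stance ticks per leg = 9
FL: stance ticks = 9; W→S at t=13 → φ=3
FR: stance ticks = 9; W→S at t=15 → φ=1
RL: stance ticks = 9; W→S at t=8 → φ=8
RR: stance ticks = 9; W→S at t=5 → φ=11

duty=9 offsets: FL=3 FR=1 RL=8 RR=11


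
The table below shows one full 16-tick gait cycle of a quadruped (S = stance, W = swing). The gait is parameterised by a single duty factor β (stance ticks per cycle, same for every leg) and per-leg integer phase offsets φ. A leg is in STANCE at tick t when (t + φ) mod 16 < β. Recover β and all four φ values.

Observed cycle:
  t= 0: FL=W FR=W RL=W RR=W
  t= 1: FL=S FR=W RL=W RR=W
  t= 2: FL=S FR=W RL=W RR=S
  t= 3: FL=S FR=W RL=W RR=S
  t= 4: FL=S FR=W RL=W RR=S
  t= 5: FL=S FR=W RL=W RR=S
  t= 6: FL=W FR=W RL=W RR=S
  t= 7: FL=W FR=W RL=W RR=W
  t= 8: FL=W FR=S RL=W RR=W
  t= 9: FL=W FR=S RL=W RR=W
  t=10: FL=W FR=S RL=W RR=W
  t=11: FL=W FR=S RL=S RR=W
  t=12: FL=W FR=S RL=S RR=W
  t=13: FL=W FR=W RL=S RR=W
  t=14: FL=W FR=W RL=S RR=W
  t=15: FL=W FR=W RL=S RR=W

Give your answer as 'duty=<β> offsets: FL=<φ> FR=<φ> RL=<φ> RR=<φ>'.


duty=5 offsets: FL=15 FR=8 RL=5 RR=14

duty β = stance ticks per leg = 5
FL: stance ticks = 5; W→S at t=1 → φ=15
FR: stance ticks = 5; W→S at t=8 → φ=8
RL: stance ticks = 5; W→S at t=11 → φ=5
RR: stance ticks = 5; W→S at t=2 → φ=14


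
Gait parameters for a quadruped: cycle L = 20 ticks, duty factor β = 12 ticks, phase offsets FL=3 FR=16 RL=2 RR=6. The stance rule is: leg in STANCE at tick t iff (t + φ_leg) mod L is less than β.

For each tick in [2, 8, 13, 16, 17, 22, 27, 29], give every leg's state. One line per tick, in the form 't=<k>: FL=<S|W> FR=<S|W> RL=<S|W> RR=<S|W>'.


t=2: FL=S FR=W RL=S RR=S
t=8: FL=S FR=S RL=S RR=W
t=13: FL=W FR=S RL=W RR=W
t=16: FL=W FR=W RL=W RR=S
t=17: FL=S FR=W RL=W RR=S
t=22: FL=S FR=W RL=S RR=S
t=27: FL=S FR=S RL=S RR=W
t=29: FL=W FR=S RL=S RR=W

t=2: phase=(5,18,4,8) vs β=12 → FL=S FR=W RL=S RR=S
t=8: phase=(11,4,10,14) vs β=12 → FL=S FR=S RL=S RR=W
t=13: phase=(16,9,15,19) vs β=12 → FL=W FR=S RL=W RR=W
t=16: phase=(19,12,18,2) vs β=12 → FL=W FR=W RL=W RR=S
t=17: phase=(0,13,19,3) vs β=12 → FL=S FR=W RL=W RR=S
t=22: phase=(5,18,4,8) vs β=12 → FL=S FR=W RL=S RR=S
t=27: phase=(10,3,9,13) vs β=12 → FL=S FR=S RL=S RR=W
t=29: phase=(12,5,11,15) vs β=12 → FL=W FR=S RL=S RR=W


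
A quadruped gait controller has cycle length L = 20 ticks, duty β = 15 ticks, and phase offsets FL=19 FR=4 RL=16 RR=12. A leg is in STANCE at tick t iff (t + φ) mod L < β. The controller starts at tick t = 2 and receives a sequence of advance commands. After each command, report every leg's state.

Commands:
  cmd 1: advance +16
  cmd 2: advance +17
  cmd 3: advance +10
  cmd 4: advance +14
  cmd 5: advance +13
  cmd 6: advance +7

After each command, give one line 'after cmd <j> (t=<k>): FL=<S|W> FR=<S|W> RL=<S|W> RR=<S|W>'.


after cmd 1 (t=18): FL=W FR=S RL=S RR=S
after cmd 2 (t=35): FL=S FR=W RL=S RR=S
after cmd 3 (t=45): FL=S FR=S RL=S RR=W
after cmd 4 (t=59): FL=W FR=S RL=W RR=S
after cmd 5 (t=72): FL=S FR=W RL=S RR=S
after cmd 6 (t=79): FL=W FR=S RL=W RR=S

start t=2: FL=S FR=S RL=W RR=S
cmd 1: advance +16 → t=18, phase=(17,2,14,10) → FL=W FR=S RL=S RR=S
cmd 2: advance +17 → t=35, phase=(14,19,11,7) → FL=S FR=W RL=S RR=S
cmd 3: advance +10 → t=45, phase=(4,9,1,17) → FL=S FR=S RL=S RR=W
cmd 4: advance +14 → t=59, phase=(18,3,15,11) → FL=W FR=S RL=W RR=S
cmd 5: advance +13 → t=72, phase=(11,16,8,4) → FL=S FR=W RL=S RR=S
cmd 6: advance +7 → t=79, phase=(18,3,15,11) → FL=W FR=S RL=W RR=S


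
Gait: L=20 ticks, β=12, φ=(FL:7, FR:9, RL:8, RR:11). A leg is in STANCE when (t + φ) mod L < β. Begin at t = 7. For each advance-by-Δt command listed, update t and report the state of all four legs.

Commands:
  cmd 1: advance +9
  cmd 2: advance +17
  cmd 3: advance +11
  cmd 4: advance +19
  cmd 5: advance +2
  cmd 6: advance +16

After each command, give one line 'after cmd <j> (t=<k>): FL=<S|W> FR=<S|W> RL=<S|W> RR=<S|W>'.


after cmd 1 (t=16): FL=S FR=S RL=S RR=S
after cmd 2 (t=33): FL=S FR=S RL=S RR=S
after cmd 3 (t=44): FL=S FR=W RL=W RR=W
after cmd 4 (t=63): FL=S FR=W RL=S RR=W
after cmd 5 (t=65): FL=W FR=W RL=W RR=W
after cmd 6 (t=81): FL=S FR=S RL=S RR=W

start t=7: FL=W FR=W RL=W RR=W
cmd 1: advance +9 → t=16, phase=(3,5,4,7) → FL=S FR=S RL=S RR=S
cmd 2: advance +17 → t=33, phase=(0,2,1,4) → FL=S FR=S RL=S RR=S
cmd 3: advance +11 → t=44, phase=(11,13,12,15) → FL=S FR=W RL=W RR=W
cmd 4: advance +19 → t=63, phase=(10,12,11,14) → FL=S FR=W RL=S RR=W
cmd 5: advance +2 → t=65, phase=(12,14,13,16) → FL=W FR=W RL=W RR=W
cmd 6: advance +16 → t=81, phase=(8,10,9,12) → FL=S FR=S RL=S RR=W


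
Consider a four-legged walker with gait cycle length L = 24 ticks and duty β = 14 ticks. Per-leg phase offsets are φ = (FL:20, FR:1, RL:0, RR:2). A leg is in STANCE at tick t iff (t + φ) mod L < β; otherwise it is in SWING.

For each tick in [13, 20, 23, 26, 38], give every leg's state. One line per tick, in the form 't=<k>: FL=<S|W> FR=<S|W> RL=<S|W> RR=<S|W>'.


t=13: phase=(9,14,13,15) vs β=14 → FL=S FR=W RL=S RR=W
t=20: phase=(16,21,20,22) vs β=14 → FL=W FR=W RL=W RR=W
t=23: phase=(19,0,23,1) vs β=14 → FL=W FR=S RL=W RR=S
t=26: phase=(22,3,2,4) vs β=14 → FL=W FR=S RL=S RR=S
t=38: phase=(10,15,14,16) vs β=14 → FL=S FR=W RL=W RR=W

t=13: FL=S FR=W RL=S RR=W
t=20: FL=W FR=W RL=W RR=W
t=23: FL=W FR=S RL=W RR=S
t=26: FL=W FR=S RL=S RR=S
t=38: FL=S FR=W RL=W RR=W


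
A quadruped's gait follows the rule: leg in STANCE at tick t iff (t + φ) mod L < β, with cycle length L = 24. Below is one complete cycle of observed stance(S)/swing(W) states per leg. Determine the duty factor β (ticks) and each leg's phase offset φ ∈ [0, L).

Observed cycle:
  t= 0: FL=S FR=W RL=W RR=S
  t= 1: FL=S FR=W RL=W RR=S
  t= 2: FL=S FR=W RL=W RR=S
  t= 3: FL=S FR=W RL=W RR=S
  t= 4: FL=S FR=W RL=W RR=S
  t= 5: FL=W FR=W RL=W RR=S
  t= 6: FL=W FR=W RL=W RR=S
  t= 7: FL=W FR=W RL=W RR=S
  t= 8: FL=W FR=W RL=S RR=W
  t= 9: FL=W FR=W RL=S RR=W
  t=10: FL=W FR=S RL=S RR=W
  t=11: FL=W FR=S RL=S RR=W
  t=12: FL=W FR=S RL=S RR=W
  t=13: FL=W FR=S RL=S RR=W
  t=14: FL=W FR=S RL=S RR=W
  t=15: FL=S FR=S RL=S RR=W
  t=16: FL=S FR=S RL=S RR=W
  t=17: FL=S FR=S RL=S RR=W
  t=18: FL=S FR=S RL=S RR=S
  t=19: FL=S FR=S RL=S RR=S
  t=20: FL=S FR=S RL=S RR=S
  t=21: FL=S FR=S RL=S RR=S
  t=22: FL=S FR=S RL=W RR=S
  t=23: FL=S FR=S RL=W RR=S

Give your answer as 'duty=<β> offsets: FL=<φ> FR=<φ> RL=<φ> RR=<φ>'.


duty β = stance ticks per leg = 14
FL: stance ticks = 14; W→S at t=15 → φ=9
FR: stance ticks = 14; W→S at t=10 → φ=14
RL: stance ticks = 14; W→S at t=8 → φ=16
RR: stance ticks = 14; W→S at t=18 → φ=6

duty=14 offsets: FL=9 FR=14 RL=16 RR=6


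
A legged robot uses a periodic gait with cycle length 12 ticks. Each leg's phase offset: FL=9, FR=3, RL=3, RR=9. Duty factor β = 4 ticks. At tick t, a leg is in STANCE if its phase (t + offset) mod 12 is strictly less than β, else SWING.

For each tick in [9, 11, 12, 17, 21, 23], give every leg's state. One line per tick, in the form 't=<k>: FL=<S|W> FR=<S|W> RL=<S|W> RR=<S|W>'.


t=9: phase=(6,0,0,6) vs β=4 → FL=W FR=S RL=S RR=W
t=11: phase=(8,2,2,8) vs β=4 → FL=W FR=S RL=S RR=W
t=12: phase=(9,3,3,9) vs β=4 → FL=W FR=S RL=S RR=W
t=17: phase=(2,8,8,2) vs β=4 → FL=S FR=W RL=W RR=S
t=21: phase=(6,0,0,6) vs β=4 → FL=W FR=S RL=S RR=W
t=23: phase=(8,2,2,8) vs β=4 → FL=W FR=S RL=S RR=W

t=9: FL=W FR=S RL=S RR=W
t=11: FL=W FR=S RL=S RR=W
t=12: FL=W FR=S RL=S RR=W
t=17: FL=S FR=W RL=W RR=S
t=21: FL=W FR=S RL=S RR=W
t=23: FL=W FR=S RL=S RR=W


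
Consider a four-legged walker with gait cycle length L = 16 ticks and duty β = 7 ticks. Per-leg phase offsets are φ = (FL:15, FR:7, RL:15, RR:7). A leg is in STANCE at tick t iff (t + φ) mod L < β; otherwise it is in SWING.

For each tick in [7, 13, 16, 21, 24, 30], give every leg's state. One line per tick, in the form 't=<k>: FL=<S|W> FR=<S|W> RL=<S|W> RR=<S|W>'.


t=7: FL=S FR=W RL=S RR=W
t=13: FL=W FR=S RL=W RR=S
t=16: FL=W FR=W RL=W RR=W
t=21: FL=S FR=W RL=S RR=W
t=24: FL=W FR=W RL=W RR=W
t=30: FL=W FR=S RL=W RR=S

t=7: phase=(6,14,6,14) vs β=7 → FL=S FR=W RL=S RR=W
t=13: phase=(12,4,12,4) vs β=7 → FL=W FR=S RL=W RR=S
t=16: phase=(15,7,15,7) vs β=7 → FL=W FR=W RL=W RR=W
t=21: phase=(4,12,4,12) vs β=7 → FL=S FR=W RL=S RR=W
t=24: phase=(7,15,7,15) vs β=7 → FL=W FR=W RL=W RR=W
t=30: phase=(13,5,13,5) vs β=7 → FL=W FR=S RL=W RR=S


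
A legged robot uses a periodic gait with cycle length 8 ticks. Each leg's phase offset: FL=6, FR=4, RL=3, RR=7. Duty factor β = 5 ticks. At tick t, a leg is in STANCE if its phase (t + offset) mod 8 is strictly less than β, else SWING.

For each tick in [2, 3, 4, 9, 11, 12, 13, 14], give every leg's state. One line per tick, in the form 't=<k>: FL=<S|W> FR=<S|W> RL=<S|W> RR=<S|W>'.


t=2: phase=(0,6,5,1) vs β=5 → FL=S FR=W RL=W RR=S
t=3: phase=(1,7,6,2) vs β=5 → FL=S FR=W RL=W RR=S
t=4: phase=(2,0,7,3) vs β=5 → FL=S FR=S RL=W RR=S
t=9: phase=(7,5,4,0) vs β=5 → FL=W FR=W RL=S RR=S
t=11: phase=(1,7,6,2) vs β=5 → FL=S FR=W RL=W RR=S
t=12: phase=(2,0,7,3) vs β=5 → FL=S FR=S RL=W RR=S
t=13: phase=(3,1,0,4) vs β=5 → FL=S FR=S RL=S RR=S
t=14: phase=(4,2,1,5) vs β=5 → FL=S FR=S RL=S RR=W

t=2: FL=S FR=W RL=W RR=S
t=3: FL=S FR=W RL=W RR=S
t=4: FL=S FR=S RL=W RR=S
t=9: FL=W FR=W RL=S RR=S
t=11: FL=S FR=W RL=W RR=S
t=12: FL=S FR=S RL=W RR=S
t=13: FL=S FR=S RL=S RR=S
t=14: FL=S FR=S RL=S RR=W


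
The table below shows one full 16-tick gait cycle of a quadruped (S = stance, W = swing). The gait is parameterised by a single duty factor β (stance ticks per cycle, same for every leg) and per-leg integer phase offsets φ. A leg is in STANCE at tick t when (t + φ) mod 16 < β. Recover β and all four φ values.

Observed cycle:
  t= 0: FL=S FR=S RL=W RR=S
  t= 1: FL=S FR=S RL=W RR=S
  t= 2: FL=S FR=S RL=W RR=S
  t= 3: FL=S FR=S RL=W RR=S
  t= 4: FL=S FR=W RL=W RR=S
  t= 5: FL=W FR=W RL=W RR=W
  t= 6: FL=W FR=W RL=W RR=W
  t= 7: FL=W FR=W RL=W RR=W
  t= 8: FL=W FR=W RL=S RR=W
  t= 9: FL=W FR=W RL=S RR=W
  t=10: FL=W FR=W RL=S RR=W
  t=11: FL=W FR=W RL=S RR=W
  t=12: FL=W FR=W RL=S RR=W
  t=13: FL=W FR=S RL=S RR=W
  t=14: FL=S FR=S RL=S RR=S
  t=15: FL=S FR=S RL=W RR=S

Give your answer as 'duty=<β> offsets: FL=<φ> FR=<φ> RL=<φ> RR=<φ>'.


duty=7 offsets: FL=2 FR=3 RL=8 RR=2

duty β = stance ticks per leg = 7
FL: stance ticks = 7; W→S at t=14 → φ=2
FR: stance ticks = 7; W→S at t=13 → φ=3
RL: stance ticks = 7; W→S at t=8 → φ=8
RR: stance ticks = 7; W→S at t=14 → φ=2


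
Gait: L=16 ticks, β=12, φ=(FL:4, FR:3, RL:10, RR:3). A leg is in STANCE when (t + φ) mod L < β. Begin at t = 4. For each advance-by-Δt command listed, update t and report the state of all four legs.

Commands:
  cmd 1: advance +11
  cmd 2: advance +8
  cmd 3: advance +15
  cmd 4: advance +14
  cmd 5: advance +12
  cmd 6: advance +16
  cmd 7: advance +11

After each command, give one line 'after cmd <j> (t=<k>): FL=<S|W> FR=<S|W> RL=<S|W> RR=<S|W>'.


after cmd 1 (t=15): FL=S FR=S RL=S RR=S
after cmd 2 (t=23): FL=S FR=S RL=S RR=S
after cmd 3 (t=38): FL=S FR=S RL=S RR=S
after cmd 4 (t=52): FL=S FR=S RL=W RR=S
after cmd 5 (t=64): FL=S FR=S RL=S RR=S
after cmd 6 (t=80): FL=S FR=S RL=S RR=S
after cmd 7 (t=91): FL=W FR=W RL=S RR=W

start t=4: FL=S FR=S RL=W RR=S
cmd 1: advance +11 → t=15, phase=(3,2,9,2) → FL=S FR=S RL=S RR=S
cmd 2: advance +8 → t=23, phase=(11,10,1,10) → FL=S FR=S RL=S RR=S
cmd 3: advance +15 → t=38, phase=(10,9,0,9) → FL=S FR=S RL=S RR=S
cmd 4: advance +14 → t=52, phase=(8,7,14,7) → FL=S FR=S RL=W RR=S
cmd 5: advance +12 → t=64, phase=(4,3,10,3) → FL=S FR=S RL=S RR=S
cmd 6: advance +16 → t=80, phase=(4,3,10,3) → FL=S FR=S RL=S RR=S
cmd 7: advance +11 → t=91, phase=(15,14,5,14) → FL=W FR=W RL=S RR=W


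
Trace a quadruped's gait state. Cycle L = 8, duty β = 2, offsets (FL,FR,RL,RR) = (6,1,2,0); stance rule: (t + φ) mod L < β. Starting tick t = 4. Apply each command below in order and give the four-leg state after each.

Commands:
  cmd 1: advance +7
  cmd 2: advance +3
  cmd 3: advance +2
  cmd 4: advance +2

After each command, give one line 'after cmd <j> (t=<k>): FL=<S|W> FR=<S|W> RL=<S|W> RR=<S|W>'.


after cmd 1 (t=11): FL=S FR=W RL=W RR=W
after cmd 2 (t=14): FL=W FR=W RL=S RR=W
after cmd 3 (t=16): FL=W FR=S RL=W RR=S
after cmd 4 (t=18): FL=S FR=W RL=W RR=W

start t=4: FL=W FR=W RL=W RR=W
cmd 1: advance +7 → t=11, phase=(1,4,5,3) → FL=S FR=W RL=W RR=W
cmd 2: advance +3 → t=14, phase=(4,7,0,6) → FL=W FR=W RL=S RR=W
cmd 3: advance +2 → t=16, phase=(6,1,2,0) → FL=W FR=S RL=W RR=S
cmd 4: advance +2 → t=18, phase=(0,3,4,2) → FL=S FR=W RL=W RR=W


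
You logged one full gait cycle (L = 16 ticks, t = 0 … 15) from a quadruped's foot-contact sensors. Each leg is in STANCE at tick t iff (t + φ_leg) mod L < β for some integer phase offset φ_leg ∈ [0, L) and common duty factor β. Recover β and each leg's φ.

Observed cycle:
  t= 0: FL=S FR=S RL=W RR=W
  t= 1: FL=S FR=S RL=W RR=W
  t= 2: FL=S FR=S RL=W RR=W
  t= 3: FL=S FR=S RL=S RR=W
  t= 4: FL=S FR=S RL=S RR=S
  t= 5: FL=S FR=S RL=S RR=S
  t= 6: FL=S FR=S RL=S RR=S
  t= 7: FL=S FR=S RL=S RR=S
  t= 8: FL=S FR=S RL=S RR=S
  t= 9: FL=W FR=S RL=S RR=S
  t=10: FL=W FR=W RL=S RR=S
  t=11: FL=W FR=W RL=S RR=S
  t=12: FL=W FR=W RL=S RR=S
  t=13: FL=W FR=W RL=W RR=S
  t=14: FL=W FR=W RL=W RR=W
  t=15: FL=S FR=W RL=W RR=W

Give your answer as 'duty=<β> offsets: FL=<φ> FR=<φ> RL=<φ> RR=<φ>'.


duty β = stance ticks per leg = 10
FL: stance ticks = 10; W→S at t=15 → φ=1
FR: stance ticks = 10; W→S at t=0 → φ=0
RL: stance ticks = 10; W→S at t=3 → φ=13
RR: stance ticks = 10; W→S at t=4 → φ=12

duty=10 offsets: FL=1 FR=0 RL=13 RR=12


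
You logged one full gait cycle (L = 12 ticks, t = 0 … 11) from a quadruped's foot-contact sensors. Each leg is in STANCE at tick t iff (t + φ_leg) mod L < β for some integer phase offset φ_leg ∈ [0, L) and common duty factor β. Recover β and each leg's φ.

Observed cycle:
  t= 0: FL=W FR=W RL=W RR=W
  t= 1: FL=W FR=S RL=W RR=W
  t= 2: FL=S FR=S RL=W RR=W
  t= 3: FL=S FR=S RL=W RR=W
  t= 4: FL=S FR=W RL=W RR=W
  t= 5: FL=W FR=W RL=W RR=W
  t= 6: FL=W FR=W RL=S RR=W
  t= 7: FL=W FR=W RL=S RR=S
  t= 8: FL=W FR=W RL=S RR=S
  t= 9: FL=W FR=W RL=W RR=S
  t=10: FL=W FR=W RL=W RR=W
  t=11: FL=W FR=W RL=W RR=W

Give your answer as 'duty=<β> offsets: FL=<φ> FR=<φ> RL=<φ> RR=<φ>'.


duty=3 offsets: FL=10 FR=11 RL=6 RR=5

duty β = stance ticks per leg = 3
FL: stance ticks = 3; W→S at t=2 → φ=10
FR: stance ticks = 3; W→S at t=1 → φ=11
RL: stance ticks = 3; W→S at t=6 → φ=6
RR: stance ticks = 3; W→S at t=7 → φ=5


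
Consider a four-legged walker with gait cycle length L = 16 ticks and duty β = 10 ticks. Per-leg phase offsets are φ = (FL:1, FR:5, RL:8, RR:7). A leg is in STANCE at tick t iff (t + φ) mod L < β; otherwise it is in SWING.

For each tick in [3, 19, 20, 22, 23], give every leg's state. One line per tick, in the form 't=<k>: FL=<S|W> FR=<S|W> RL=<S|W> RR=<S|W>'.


t=3: FL=S FR=S RL=W RR=W
t=19: FL=S FR=S RL=W RR=W
t=20: FL=S FR=S RL=W RR=W
t=22: FL=S FR=W RL=W RR=W
t=23: FL=S FR=W RL=W RR=W

t=3: phase=(4,8,11,10) vs β=10 → FL=S FR=S RL=W RR=W
t=19: phase=(4,8,11,10) vs β=10 → FL=S FR=S RL=W RR=W
t=20: phase=(5,9,12,11) vs β=10 → FL=S FR=S RL=W RR=W
t=22: phase=(7,11,14,13) vs β=10 → FL=S FR=W RL=W RR=W
t=23: phase=(8,12,15,14) vs β=10 → FL=S FR=W RL=W RR=W


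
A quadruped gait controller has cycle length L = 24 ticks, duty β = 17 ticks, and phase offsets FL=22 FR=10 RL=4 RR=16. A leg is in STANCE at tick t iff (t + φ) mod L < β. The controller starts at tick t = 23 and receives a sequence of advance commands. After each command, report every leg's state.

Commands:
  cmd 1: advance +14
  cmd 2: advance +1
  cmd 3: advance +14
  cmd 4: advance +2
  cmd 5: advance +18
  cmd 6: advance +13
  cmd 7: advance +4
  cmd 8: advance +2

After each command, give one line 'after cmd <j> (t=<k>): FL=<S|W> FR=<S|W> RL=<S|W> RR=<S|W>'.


start t=23: FL=W FR=S RL=S RR=S
cmd 1: advance +14 → t=37, phase=(11,23,17,5) → FL=S FR=W RL=W RR=S
cmd 2: advance +1 → t=38, phase=(12,0,18,6) → FL=S FR=S RL=W RR=S
cmd 3: advance +14 → t=52, phase=(2,14,8,20) → FL=S FR=S RL=S RR=W
cmd 4: advance +2 → t=54, phase=(4,16,10,22) → FL=S FR=S RL=S RR=W
cmd 5: advance +18 → t=72, phase=(22,10,4,16) → FL=W FR=S RL=S RR=S
cmd 6: advance +13 → t=85, phase=(11,23,17,5) → FL=S FR=W RL=W RR=S
cmd 7: advance +4 → t=89, phase=(15,3,21,9) → FL=S FR=S RL=W RR=S
cmd 8: advance +2 → t=91, phase=(17,5,23,11) → FL=W FR=S RL=W RR=S

after cmd 1 (t=37): FL=S FR=W RL=W RR=S
after cmd 2 (t=38): FL=S FR=S RL=W RR=S
after cmd 3 (t=52): FL=S FR=S RL=S RR=W
after cmd 4 (t=54): FL=S FR=S RL=S RR=W
after cmd 5 (t=72): FL=W FR=S RL=S RR=S
after cmd 6 (t=85): FL=S FR=W RL=W RR=S
after cmd 7 (t=89): FL=S FR=S RL=W RR=S
after cmd 8 (t=91): FL=W FR=S RL=W RR=S


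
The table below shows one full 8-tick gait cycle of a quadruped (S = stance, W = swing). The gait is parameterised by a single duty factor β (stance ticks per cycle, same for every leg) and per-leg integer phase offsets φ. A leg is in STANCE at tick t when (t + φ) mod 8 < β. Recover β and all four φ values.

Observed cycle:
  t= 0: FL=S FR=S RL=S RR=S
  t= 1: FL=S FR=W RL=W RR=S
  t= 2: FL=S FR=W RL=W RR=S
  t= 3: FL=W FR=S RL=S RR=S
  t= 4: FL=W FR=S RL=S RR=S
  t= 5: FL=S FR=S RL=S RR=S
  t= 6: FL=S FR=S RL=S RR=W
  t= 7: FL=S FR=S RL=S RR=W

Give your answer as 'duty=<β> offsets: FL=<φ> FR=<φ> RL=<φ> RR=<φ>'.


duty=6 offsets: FL=3 FR=5 RL=5 RR=0

duty β = stance ticks per leg = 6
FL: stance ticks = 6; W→S at t=5 → φ=3
FR: stance ticks = 6; W→S at t=3 → φ=5
RL: stance ticks = 6; W→S at t=3 → φ=5
RR: stance ticks = 6; W→S at t=0 → φ=0


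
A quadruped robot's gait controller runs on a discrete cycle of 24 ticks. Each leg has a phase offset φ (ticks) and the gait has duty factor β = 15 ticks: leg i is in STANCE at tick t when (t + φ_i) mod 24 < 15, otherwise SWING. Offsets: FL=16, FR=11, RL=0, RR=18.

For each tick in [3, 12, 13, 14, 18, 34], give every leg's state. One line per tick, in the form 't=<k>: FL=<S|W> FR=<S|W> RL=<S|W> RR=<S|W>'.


t=3: FL=W FR=S RL=S RR=W
t=12: FL=S FR=W RL=S RR=S
t=13: FL=S FR=S RL=S RR=S
t=14: FL=S FR=S RL=S RR=S
t=18: FL=S FR=S RL=W RR=S
t=34: FL=S FR=W RL=S RR=S

t=3: phase=(19,14,3,21) vs β=15 → FL=W FR=S RL=S RR=W
t=12: phase=(4,23,12,6) vs β=15 → FL=S FR=W RL=S RR=S
t=13: phase=(5,0,13,7) vs β=15 → FL=S FR=S RL=S RR=S
t=14: phase=(6,1,14,8) vs β=15 → FL=S FR=S RL=S RR=S
t=18: phase=(10,5,18,12) vs β=15 → FL=S FR=S RL=W RR=S
t=34: phase=(2,21,10,4) vs β=15 → FL=S FR=W RL=S RR=S


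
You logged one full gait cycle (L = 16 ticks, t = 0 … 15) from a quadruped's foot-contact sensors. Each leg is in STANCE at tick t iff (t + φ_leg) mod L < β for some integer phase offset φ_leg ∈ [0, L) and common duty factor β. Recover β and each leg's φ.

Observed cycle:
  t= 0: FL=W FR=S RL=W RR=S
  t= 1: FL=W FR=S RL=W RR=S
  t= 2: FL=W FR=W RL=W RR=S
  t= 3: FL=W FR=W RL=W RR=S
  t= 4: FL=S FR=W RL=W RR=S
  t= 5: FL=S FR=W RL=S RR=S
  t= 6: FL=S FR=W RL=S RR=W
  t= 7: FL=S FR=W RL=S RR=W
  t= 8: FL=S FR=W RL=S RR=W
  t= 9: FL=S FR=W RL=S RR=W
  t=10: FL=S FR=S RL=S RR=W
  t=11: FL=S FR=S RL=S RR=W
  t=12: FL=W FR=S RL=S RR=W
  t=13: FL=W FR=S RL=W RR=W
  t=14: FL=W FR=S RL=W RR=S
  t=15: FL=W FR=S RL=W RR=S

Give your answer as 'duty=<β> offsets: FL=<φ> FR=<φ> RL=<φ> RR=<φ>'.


duty β = stance ticks per leg = 8
FL: stance ticks = 8; W→S at t=4 → φ=12
FR: stance ticks = 8; W→S at t=10 → φ=6
RL: stance ticks = 8; W→S at t=5 → φ=11
RR: stance ticks = 8; W→S at t=14 → φ=2

duty=8 offsets: FL=12 FR=6 RL=11 RR=2


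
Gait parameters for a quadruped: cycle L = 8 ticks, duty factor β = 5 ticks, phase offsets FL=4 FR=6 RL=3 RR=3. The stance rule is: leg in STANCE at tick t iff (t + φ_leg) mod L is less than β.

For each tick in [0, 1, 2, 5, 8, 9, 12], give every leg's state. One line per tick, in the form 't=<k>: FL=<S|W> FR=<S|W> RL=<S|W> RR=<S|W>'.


t=0: FL=S FR=W RL=S RR=S
t=1: FL=W FR=W RL=S RR=S
t=2: FL=W FR=S RL=W RR=W
t=5: FL=S FR=S RL=S RR=S
t=8: FL=S FR=W RL=S RR=S
t=9: FL=W FR=W RL=S RR=S
t=12: FL=S FR=S RL=W RR=W

t=0: phase=(4,6,3,3) vs β=5 → FL=S FR=W RL=S RR=S
t=1: phase=(5,7,4,4) vs β=5 → FL=W FR=W RL=S RR=S
t=2: phase=(6,0,5,5) vs β=5 → FL=W FR=S RL=W RR=W
t=5: phase=(1,3,0,0) vs β=5 → FL=S FR=S RL=S RR=S
t=8: phase=(4,6,3,3) vs β=5 → FL=S FR=W RL=S RR=S
t=9: phase=(5,7,4,4) vs β=5 → FL=W FR=W RL=S RR=S
t=12: phase=(0,2,7,7) vs β=5 → FL=S FR=S RL=W RR=W


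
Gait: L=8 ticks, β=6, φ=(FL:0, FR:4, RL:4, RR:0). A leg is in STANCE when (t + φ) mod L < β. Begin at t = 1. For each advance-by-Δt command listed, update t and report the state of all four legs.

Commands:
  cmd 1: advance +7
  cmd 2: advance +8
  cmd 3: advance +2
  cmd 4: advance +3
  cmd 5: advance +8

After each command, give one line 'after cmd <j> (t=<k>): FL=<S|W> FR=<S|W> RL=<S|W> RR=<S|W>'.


start t=1: FL=S FR=S RL=S RR=S
cmd 1: advance +7 → t=8, phase=(0,4,4,0) → FL=S FR=S RL=S RR=S
cmd 2: advance +8 → t=16, phase=(0,4,4,0) → FL=S FR=S RL=S RR=S
cmd 3: advance +2 → t=18, phase=(2,6,6,2) → FL=S FR=W RL=W RR=S
cmd 4: advance +3 → t=21, phase=(5,1,1,5) → FL=S FR=S RL=S RR=S
cmd 5: advance +8 → t=29, phase=(5,1,1,5) → FL=S FR=S RL=S RR=S

after cmd 1 (t=8): FL=S FR=S RL=S RR=S
after cmd 2 (t=16): FL=S FR=S RL=S RR=S
after cmd 3 (t=18): FL=S FR=W RL=W RR=S
after cmd 4 (t=21): FL=S FR=S RL=S RR=S
after cmd 5 (t=29): FL=S FR=S RL=S RR=S


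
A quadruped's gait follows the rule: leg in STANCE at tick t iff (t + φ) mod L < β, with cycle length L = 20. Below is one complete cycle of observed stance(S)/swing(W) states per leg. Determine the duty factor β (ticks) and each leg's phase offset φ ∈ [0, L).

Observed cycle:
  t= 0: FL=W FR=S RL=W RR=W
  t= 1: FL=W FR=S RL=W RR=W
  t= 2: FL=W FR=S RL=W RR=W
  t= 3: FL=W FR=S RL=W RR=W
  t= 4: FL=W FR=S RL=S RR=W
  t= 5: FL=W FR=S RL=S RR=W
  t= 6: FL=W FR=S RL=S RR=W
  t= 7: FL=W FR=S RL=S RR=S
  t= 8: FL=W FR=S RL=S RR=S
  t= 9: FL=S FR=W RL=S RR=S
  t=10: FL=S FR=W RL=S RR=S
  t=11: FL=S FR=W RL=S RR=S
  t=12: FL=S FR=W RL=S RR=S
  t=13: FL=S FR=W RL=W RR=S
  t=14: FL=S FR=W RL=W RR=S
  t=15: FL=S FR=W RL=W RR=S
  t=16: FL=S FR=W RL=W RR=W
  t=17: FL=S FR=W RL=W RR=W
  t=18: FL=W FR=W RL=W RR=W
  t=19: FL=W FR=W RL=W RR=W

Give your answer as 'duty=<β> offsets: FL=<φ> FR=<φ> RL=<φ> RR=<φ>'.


duty β = stance ticks per leg = 9
FL: stance ticks = 9; W→S at t=9 → φ=11
FR: stance ticks = 9; W→S at t=0 → φ=0
RL: stance ticks = 9; W→S at t=4 → φ=16
RR: stance ticks = 9; W→S at t=7 → φ=13

duty=9 offsets: FL=11 FR=0 RL=16 RR=13


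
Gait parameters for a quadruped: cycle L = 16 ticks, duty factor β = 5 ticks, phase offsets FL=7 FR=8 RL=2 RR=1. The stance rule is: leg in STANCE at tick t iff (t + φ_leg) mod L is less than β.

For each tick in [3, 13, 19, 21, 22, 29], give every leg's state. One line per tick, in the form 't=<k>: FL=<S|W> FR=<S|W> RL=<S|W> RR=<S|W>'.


t=3: phase=(10,11,5,4) vs β=5 → FL=W FR=W RL=W RR=S
t=13: phase=(4,5,15,14) vs β=5 → FL=S FR=W RL=W RR=W
t=19: phase=(10,11,5,4) vs β=5 → FL=W FR=W RL=W RR=S
t=21: phase=(12,13,7,6) vs β=5 → FL=W FR=W RL=W RR=W
t=22: phase=(13,14,8,7) vs β=5 → FL=W FR=W RL=W RR=W
t=29: phase=(4,5,15,14) vs β=5 → FL=S FR=W RL=W RR=W

t=3: FL=W FR=W RL=W RR=S
t=13: FL=S FR=W RL=W RR=W
t=19: FL=W FR=W RL=W RR=S
t=21: FL=W FR=W RL=W RR=W
t=22: FL=W FR=W RL=W RR=W
t=29: FL=S FR=W RL=W RR=W


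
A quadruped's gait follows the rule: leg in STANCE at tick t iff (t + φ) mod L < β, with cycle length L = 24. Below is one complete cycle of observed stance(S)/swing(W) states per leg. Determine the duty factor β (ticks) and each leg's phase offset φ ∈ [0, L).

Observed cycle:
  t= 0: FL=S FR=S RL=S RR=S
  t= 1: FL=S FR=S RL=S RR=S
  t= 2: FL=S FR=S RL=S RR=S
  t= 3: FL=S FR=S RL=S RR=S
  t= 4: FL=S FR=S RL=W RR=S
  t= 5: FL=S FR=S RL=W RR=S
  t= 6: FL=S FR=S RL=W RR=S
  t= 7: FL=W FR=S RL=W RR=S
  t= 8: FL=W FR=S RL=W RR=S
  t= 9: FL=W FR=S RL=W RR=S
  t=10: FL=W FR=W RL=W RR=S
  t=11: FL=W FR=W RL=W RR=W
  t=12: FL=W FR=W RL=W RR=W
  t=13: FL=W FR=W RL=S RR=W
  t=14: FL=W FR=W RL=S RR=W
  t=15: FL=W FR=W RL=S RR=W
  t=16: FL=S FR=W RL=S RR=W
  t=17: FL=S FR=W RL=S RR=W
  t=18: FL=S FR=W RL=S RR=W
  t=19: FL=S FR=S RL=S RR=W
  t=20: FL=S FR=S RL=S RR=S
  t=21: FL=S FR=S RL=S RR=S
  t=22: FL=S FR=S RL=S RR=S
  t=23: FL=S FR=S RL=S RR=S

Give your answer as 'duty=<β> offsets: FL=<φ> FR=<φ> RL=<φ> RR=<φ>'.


duty β = stance ticks per leg = 15
FL: stance ticks = 15; W→S at t=16 → φ=8
FR: stance ticks = 15; W→S at t=19 → φ=5
RL: stance ticks = 15; W→S at t=13 → φ=11
RR: stance ticks = 15; W→S at t=20 → φ=4

duty=15 offsets: FL=8 FR=5 RL=11 RR=4


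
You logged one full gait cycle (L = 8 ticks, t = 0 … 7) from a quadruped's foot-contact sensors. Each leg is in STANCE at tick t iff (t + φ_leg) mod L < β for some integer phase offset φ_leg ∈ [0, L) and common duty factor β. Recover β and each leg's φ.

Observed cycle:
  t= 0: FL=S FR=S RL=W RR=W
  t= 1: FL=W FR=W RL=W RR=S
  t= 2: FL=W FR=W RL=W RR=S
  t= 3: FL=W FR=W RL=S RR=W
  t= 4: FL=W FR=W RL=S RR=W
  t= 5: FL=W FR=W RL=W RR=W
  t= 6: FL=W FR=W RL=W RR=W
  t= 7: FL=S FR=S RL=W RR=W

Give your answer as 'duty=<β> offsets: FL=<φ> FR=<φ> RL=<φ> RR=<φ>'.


duty=2 offsets: FL=1 FR=1 RL=5 RR=7

duty β = stance ticks per leg = 2
FL: stance ticks = 2; W→S at t=7 → φ=1
FR: stance ticks = 2; W→S at t=7 → φ=1
RL: stance ticks = 2; W→S at t=3 → φ=5
RR: stance ticks = 2; W→S at t=1 → φ=7


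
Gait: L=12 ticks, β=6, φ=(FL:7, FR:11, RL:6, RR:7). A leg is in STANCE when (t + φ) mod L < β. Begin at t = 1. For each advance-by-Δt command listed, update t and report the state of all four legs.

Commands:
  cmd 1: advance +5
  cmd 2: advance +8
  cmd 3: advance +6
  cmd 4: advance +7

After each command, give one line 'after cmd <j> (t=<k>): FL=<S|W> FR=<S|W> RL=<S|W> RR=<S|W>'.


start t=1: FL=W FR=S RL=W RR=W
cmd 1: advance +5 → t=6, phase=(1,5,0,1) → FL=S FR=S RL=S RR=S
cmd 2: advance +8 → t=14, phase=(9,1,8,9) → FL=W FR=S RL=W RR=W
cmd 3: advance +6 → t=20, phase=(3,7,2,3) → FL=S FR=W RL=S RR=S
cmd 4: advance +7 → t=27, phase=(10,2,9,10) → FL=W FR=S RL=W RR=W

after cmd 1 (t=6): FL=S FR=S RL=S RR=S
after cmd 2 (t=14): FL=W FR=S RL=W RR=W
after cmd 3 (t=20): FL=S FR=W RL=S RR=S
after cmd 4 (t=27): FL=W FR=S RL=W RR=W


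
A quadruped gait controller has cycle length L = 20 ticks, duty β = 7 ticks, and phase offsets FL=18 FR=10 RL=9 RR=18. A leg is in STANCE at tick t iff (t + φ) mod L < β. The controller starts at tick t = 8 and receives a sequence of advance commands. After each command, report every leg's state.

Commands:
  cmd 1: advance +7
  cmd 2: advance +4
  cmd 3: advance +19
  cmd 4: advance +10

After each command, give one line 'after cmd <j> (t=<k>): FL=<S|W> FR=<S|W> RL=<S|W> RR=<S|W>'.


start t=8: FL=S FR=W RL=W RR=S
cmd 1: advance +7 → t=15, phase=(13,5,4,13) → FL=W FR=S RL=S RR=W
cmd 2: advance +4 → t=19, phase=(17,9,8,17) → FL=W FR=W RL=W RR=W
cmd 3: advance +19 → t=38, phase=(16,8,7,16) → FL=W FR=W RL=W RR=W
cmd 4: advance +10 → t=48, phase=(6,18,17,6) → FL=S FR=W RL=W RR=S

after cmd 1 (t=15): FL=W FR=S RL=S RR=W
after cmd 2 (t=19): FL=W FR=W RL=W RR=W
after cmd 3 (t=38): FL=W FR=W RL=W RR=W
after cmd 4 (t=48): FL=S FR=W RL=W RR=S


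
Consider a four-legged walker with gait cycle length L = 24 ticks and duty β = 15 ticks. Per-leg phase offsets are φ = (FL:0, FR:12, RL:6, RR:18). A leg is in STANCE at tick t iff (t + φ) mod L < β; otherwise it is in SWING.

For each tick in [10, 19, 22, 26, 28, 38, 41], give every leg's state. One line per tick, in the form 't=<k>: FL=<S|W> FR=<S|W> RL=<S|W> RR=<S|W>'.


t=10: phase=(10,22,16,4) vs β=15 → FL=S FR=W RL=W RR=S
t=19: phase=(19,7,1,13) vs β=15 → FL=W FR=S RL=S RR=S
t=22: phase=(22,10,4,16) vs β=15 → FL=W FR=S RL=S RR=W
t=26: phase=(2,14,8,20) vs β=15 → FL=S FR=S RL=S RR=W
t=28: phase=(4,16,10,22) vs β=15 → FL=S FR=W RL=S RR=W
t=38: phase=(14,2,20,8) vs β=15 → FL=S FR=S RL=W RR=S
t=41: phase=(17,5,23,11) vs β=15 → FL=W FR=S RL=W RR=S

t=10: FL=S FR=W RL=W RR=S
t=19: FL=W FR=S RL=S RR=S
t=22: FL=W FR=S RL=S RR=W
t=26: FL=S FR=S RL=S RR=W
t=28: FL=S FR=W RL=S RR=W
t=38: FL=S FR=S RL=W RR=S
t=41: FL=W FR=S RL=W RR=S
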